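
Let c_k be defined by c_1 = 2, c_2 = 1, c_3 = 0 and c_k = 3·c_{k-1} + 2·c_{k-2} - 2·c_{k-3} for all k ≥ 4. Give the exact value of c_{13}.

-152192

Compute successive terms:
c_4 = -2;  c_5 = -8;  c_6 = -28;  c_7 = -96;  c_8 = -328;  c_9 = -1120;  c_{10} = -3824;  c_{11} = -13056;  c_{12} = -44576;  c_{13} = -152192.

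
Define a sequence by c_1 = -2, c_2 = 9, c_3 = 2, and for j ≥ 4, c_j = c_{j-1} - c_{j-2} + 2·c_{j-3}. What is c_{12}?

-4

Compute successive terms:
c_4 = -11;  c_5 = 5;  c_6 = 20;  c_7 = -7;  c_8 = -17;  c_9 = 30;  c_{10} = 33;  c_{11} = -31;  c_{12} = -4.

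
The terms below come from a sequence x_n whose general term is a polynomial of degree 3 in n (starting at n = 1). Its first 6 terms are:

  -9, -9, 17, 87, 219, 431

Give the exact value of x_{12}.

4391

1st diffs: 0, 26, 70, 132, 212.
2nd diffs: 26, 44, 62, 80.
3rd diffs: 18, 18, 18 (constant).
Newton forward-difference form: x_n = -9 + 26·C(n-1,2) + 18·C(n-1,3).
At n = 12: n-1 = 11, so x_{12} = -9 + 1430 + 2970 = 4391.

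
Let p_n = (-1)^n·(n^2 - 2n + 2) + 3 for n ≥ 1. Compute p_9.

(-1)^9 = -1; n^2 - 2n + 2 at n=9 is 65; so p_9 = -62.

-62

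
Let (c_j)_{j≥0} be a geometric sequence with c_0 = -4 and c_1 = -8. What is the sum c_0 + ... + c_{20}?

Common ratio r = 2.
c_j = (-4)·2^(j-0).
S = (-4)·(2^21 - 1)/(2 - 1) = (-4)·(2097152 - 1)/(1) = -8388604.

-8388604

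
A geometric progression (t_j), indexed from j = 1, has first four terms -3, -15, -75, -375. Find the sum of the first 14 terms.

Common ratio r = 5.
t_j = (-3)·5^(j-1).
S = (-3)·(5^14 - 1)/(5 - 1) = (-3)·(6103515625 - 1)/(4) = -4577636718.

-4577636718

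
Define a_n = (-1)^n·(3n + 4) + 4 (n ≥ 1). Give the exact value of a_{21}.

-63

(-1)^21 = -1; 3n + 4 at n=21 is 67; so a_{21} = -63.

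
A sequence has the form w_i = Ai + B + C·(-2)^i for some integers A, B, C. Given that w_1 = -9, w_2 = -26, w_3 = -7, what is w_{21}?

Write the equations: A + B - 2C = -9; 2A + B + 4C = -26; 3A + B - 8C = -7.
Subtracting the first from the second: A + 6C = -17.
Subtracting the second from the third: A - 12C = 19.
Solving: C = -2, A = -5, then B = -8.
Hence w_{21} = -5·21 + (-8) + (-2)·(-2097152) = 4194191.

4194191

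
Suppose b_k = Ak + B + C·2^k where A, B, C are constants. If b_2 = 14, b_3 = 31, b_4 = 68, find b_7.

Plug in k = 2, 3, 4: 2A + B + 4C = 14; 3A + B + 8C = 31; 4A + B + 16C = 68.
Subtracting the first from the second: A + 4C = 17.
Subtracting the second from the third: A + 8C = 37.
Solving: C = 5, A = -3, then B = 0.
Hence b_7 = -3·7 + 0 + 5·128 = 619.

619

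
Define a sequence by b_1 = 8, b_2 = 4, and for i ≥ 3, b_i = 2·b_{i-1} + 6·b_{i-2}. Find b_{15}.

237748736

Compute successive terms:
b_3 = 56, b_4 = 136, b_5 = 608, …, b_{12} = 4905088, b_{13} = 17888768, b_{14} = 65208064, b_{15} = 237748736.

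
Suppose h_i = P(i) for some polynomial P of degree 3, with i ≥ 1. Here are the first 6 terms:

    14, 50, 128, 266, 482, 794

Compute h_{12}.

5690

1st diffs: 36, 78, 138, 216, 312.
2nd diffs: 42, 60, 78, 96.
3rd diffs: 18, 18, 18 (constant).
Newton forward-difference form: h_i = 14 + 36·C(i-1,1) + 42·C(i-1,2) + 18·C(i-1,3).
At i = 12: i-1 = 11, so h_{12} = 14 + 396 + 2310 + 2970 = 5690.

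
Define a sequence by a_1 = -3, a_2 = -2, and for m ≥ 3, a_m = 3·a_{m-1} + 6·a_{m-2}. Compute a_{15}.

-993536604

a_3 = -24; a_4 = -84; a_5 = -396; …; a_{12} = -11886588; a_{13} = -51971868; a_{14} = -227235132; a_{15} = -993536604.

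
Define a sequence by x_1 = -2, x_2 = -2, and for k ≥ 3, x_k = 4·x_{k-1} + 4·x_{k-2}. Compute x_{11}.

-4452352

Compute successive terms:
x_3 = -16, x_4 = -72, x_5 = -352, x_6 = -1696, x_7 = -8192, x_8 = -39552, x_9 = -190976, x_{10} = -922112, x_{11} = -4452352.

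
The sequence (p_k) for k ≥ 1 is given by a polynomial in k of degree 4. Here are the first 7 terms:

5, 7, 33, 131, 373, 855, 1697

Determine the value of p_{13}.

1st diffs: 2, 26, 98, 242, 482, 842.
2nd diffs: 24, 72, 144, 240, 360.
3rd diffs: 48, 72, 96, 120.
4th diffs: 24, 24, 24 (constant).
Newton forward-difference form: p_k = 5 + 2·C(k-1,1) + 24·C(k-1,2) + 48·C(k-1,3) + 24·C(k-1,4).
At k = 13: k-1 = 12, so p_{13} = 5 + 24 + 1584 + 10560 + 11880 = 24053.

24053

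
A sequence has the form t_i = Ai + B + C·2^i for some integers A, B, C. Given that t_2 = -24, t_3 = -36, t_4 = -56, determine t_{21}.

The three given values yield: 2A + B + 4C = -24; 3A + B + 8C = -36; 4A + B + 16C = -56.
Subtracting the first from the second: A + 4C = -12.
Subtracting the second from the third: A + 8C = -20.
Solving: C = -2, A = -4, then B = -8.
So t_i = -4·i + (-8) + (-2)·2^i; at i=21 this is -4194396.

-4194396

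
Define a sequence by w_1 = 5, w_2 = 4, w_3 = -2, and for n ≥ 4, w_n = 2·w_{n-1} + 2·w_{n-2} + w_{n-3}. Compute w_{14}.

216452

Iterate the recurrence:
w_4 = 9;  w_5 = 18;  w_6 = 52;  …;  w_{11} = 9538;  w_{12} = 27004;  w_{13} = 76453;  w_{14} = 216452.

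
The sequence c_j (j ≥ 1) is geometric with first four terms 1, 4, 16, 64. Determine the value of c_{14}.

Common ratio r = 4.
c_j = 1·4^(j-1).
c_{14} = 1·4^13 = 67108864.

67108864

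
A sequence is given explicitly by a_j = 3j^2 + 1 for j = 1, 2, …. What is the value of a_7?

a_7 = 3·7^2 + 1 = 148.

148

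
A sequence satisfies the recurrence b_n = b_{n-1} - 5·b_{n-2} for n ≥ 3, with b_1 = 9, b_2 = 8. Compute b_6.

Step forward from the initial values:
b_3 = -37;  b_4 = -77;  b_5 = 108;  b_6 = 493.

493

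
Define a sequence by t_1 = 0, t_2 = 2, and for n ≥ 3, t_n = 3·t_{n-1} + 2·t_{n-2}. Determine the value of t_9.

t_3 = 6;  t_4 = 22;  t_5 = 78;  t_6 = 278;  t_7 = 990;  t_8 = 3526;  t_9 = 12558.

12558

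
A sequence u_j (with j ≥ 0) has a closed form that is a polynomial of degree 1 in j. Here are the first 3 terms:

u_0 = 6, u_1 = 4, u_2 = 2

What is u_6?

-6

1st diffs: -2, -2 (constant).
So u_j = -2j + 6.
Evaluating at j = 6 gives u_6 = -6.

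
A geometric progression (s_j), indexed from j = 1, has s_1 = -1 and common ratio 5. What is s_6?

-3125

s_j = (-1)·5^(j-1).
s_6 = (-1)·5^5 = -3125.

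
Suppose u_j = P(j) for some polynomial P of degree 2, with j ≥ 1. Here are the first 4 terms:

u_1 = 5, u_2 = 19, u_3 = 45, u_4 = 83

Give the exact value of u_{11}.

1st diffs: 14, 26, 38.
2nd diffs: 12, 12 (constant).
Newton forward-difference form: u_j = 5 + 14·C(j-1,1) + 12·C(j-1,2).
At j = 11: j-1 = 10, so u_{11} = 5 + 140 + 540 = 685.

685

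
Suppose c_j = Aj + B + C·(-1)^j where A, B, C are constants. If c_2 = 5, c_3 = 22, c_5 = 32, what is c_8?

35

Write the equations: 2A + B + C = 5; 3A + B - C = 22; 5A + B - C = 32.
Subtracting the first from the second: A - 2C = 17.
Subtracting the second from the third: 2A = 10.
Solving: C = -6, A = 5, then B = 1.
Hence c_8 = 5·8 + 1 + (-6)·1 = 35.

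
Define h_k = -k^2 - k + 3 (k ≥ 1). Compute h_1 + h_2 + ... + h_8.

-216

Over k = 1..8: Σk = 36, Σk² = 204.
Total = (-1)·204 + (-1)·36 + (3)·8 = -216.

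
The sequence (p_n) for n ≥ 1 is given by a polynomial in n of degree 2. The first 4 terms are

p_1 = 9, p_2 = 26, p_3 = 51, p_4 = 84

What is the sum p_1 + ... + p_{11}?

1st diffs: 17, 25, 33.
2nd diffs: 8, 8 (constant).
So p_n = 4n^2 + 5n.
Continuing: …, 125, 174, 231, 296, …, p_{11} = 539.
Summing n = 1..11 (11 terms) gives 2354.

2354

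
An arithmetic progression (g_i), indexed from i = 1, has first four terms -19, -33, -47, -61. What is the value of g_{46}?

-649

Common difference d = -14.
g_i = -19 + (i - 1)·(-14).
g_{46} = -19 + 45·(-14) = -649.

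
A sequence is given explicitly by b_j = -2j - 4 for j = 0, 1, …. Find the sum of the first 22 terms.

-550

Over j = 0..21: Σj = 231.
Total = (-2)·231 + (-4)·22 = -550.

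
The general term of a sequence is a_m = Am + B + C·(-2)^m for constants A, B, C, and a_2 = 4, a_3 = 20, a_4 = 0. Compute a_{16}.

Plug in m = 2, 3, 4: 2A + B + 4C = 4; 3A + B - 8C = 20; 4A + B + 16C = 0.
Subtracting the first from the second: A - 12C = 16.
Subtracting the second from the third: A + 24C = -20.
Solving: C = -1, A = 4, then B = 0.
Therefore a_{16} = 64 + 0 + (-1)·65536 = -65472.

-65472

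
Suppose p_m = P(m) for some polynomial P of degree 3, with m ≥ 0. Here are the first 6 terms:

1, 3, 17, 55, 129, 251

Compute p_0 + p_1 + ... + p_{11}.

8724

1st diffs: 2, 14, 38, 74, 122.
2nd diffs: 12, 24, 36, 48.
3rd diffs: 12, 12, 12 (constant).
Newton forward-difference form: p_m = 1 + 2·C(m,1) + 12·C(m,2) + 12·C(m,3).
Continuing: …, 433, 687, 1025, 1459, …, p_{11} = 2663.
Summing m = 0..11 (12 terms) gives 8724.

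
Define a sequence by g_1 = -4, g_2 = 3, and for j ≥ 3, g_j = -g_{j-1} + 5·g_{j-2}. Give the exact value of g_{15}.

-3872303

Compute successive terms:
g_3 = -23  g_4 = 38  g_5 = -153  …  g_{12} = 176683  g_{13} = -498148  g_{14} = 1381563  g_{15} = -3872303.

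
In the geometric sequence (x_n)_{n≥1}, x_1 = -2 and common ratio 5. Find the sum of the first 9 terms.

-976562

x_n = (-2)·5^(n-1).
S = (-2)·(5^9 - 1)/(5 - 1) = (-2)·(1953125 - 1)/(4) = -976562.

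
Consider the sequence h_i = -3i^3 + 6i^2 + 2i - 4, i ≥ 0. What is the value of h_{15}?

h_{15} = -3·15^3 + 6·15^2 + 2·15 - 4 = -8749.

-8749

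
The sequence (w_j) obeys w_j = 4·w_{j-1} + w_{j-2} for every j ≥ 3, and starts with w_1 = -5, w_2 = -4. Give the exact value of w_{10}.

-508756

Compute successive terms:
w_3 = -21, w_4 = -88, w_5 = -373, w_6 = -1580, w_7 = -6693, w_8 = -28352, w_9 = -120101, w_{10} = -508756.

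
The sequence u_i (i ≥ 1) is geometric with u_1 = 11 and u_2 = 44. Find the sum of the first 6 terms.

Common ratio r = 4.
u_i = 11·4^(i-1).
S = 11·(4^6 - 1)/(4 - 1) = 11·(4096 - 1)/(3) = 15015.

15015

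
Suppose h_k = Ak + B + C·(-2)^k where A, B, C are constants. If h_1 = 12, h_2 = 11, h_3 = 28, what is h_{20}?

-1048471

At k = 1, 2, 3: A + B - 2C = 12; 2A + B + 4C = 11; 3A + B - 8C = 28.
Subtracting the first from the second: A + 6C = -1.
Subtracting the second from the third: A - 12C = 17.
Solving: C = -1, A = 5, then B = 5.
So h_k = 5·k + 5 + (-1)·(-2)^k; at k=20 this is -1048471.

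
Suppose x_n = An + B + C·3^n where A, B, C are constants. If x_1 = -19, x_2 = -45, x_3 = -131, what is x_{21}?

The three given values yield: A + B + 3C = -19; 2A + B + 9C = -45; 3A + B + 27C = -131.
Subtracting the first from the second: A + 6C = -26.
Subtracting the second from the third: A + 18C = -86.
Solving: C = -5, A = 4, then B = -8.
Therefore x_{21} = 84 + (-8) + (-5)·10460353203 = -52301765939.

-52301765939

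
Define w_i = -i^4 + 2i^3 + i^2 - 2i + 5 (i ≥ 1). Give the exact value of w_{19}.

-116275

w_{19} = -1·19^4 + 2·19^3 + 1·19^2 - 2·19 + 5 = -116275.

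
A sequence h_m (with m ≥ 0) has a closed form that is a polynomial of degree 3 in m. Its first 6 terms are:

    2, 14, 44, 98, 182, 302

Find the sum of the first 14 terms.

13678

1st diffs: 12, 30, 54, 84, 120.
2nd diffs: 18, 24, 30, 36.
3rd diffs: 6, 6, 6 (constant).
Newton forward-difference form: h_m = 2 + 12·C(m,1) + 18·C(m,2) + 6·C(m,3).
Continuing: …, 464, 674, 938, 1262, …, h_{13} = 3278.
Summing m = 0..13 (14 terms) gives 13678.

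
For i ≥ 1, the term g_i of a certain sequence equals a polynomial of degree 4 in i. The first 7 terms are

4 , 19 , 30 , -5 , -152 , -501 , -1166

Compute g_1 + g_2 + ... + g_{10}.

1st diffs: 15, 11, -35, -147, -349, -665.
2nd diffs: -4, -46, -112, -202, -316.
3rd diffs: -42, -66, -90, -114.
4th diffs: -24, -24, -24 (constant).
Newton forward-difference form: g_i = 4 + 15·C(i-1,1) + (-4)·C(i-1,2) + (-42)·C(i-1,3) + (-24)·C(i-1,4).
Continuing: -2285, -4020, -6557.
Summing i = 1..10 (10 terms) gives -14633.

-14633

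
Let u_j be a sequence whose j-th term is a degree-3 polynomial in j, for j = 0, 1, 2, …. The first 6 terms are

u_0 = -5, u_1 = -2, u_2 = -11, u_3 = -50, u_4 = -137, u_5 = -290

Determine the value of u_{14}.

-7607

1st diffs: 3, -9, -39, -87, -153.
2nd diffs: -12, -30, -48, -66.
3rd diffs: -18, -18, -18 (constant).
Newton forward-difference form: u_j = -5 + 3·C(j,1) + (-12)·C(j,2) + (-18)·C(j,3).
At j = 14: j = 14, so u_{14} = -5 + 42 - 1092 - 6552 = -7607.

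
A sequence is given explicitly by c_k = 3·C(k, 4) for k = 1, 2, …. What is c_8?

210

C(8, 4) = 70, so c_8 = 210.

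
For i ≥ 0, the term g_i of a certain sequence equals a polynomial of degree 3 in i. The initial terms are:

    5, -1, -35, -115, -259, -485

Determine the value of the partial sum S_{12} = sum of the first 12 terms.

1st diffs: -6, -34, -80, -144, -226.
2nd diffs: -28, -46, -64, -82.
3rd diffs: -18, -18, -18 (constant).
Newton forward-difference form: g_i = 5 + (-6)·C(i,1) + (-28)·C(i,2) + (-18)·C(i,3).
Continuing: …, -811, -1255, -1835, -2569, …, g_{11} = -4571.
Summing i = 0..11 (12 terms) gives -15406.

-15406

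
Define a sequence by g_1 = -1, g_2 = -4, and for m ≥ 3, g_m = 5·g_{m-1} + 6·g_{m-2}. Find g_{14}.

Applying the relation repeatedly:
g_3 = -26  g_4 = -154  g_5 = -926  …  g_{11} = -43190126  g_{12} = -259140754  g_{13} = -1554844526  g_{14} = -9329067154.
(Characteristic roots are 6 and -1.)

-9329067154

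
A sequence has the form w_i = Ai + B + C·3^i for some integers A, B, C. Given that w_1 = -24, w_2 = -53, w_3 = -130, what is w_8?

-26291

Write the equations: A + B + 3C = -24; 2A + B + 9C = -53; 3A + B + 27C = -130.
Subtracting the first from the second: A + 6C = -29.
Subtracting the second from the third: A + 18C = -77.
Solving: C = -4, A = -5, then B = -7.
Hence w_8 = -5·8 + (-7) + (-4)·6561 = -26291.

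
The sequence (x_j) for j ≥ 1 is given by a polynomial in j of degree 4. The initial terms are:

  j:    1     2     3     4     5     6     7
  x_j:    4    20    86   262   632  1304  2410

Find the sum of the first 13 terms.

89388

1st diffs: 16, 66, 176, 370, 672, 1106.
2nd diffs: 50, 110, 194, 302, 434.
3rd diffs: 60, 84, 108, 132.
4th diffs: 24, 24, 24 (constant).
Newton forward-difference form: x_j = 4 + 16·C(j-1,1) + 50·C(j-1,2) + 60·C(j-1,3) + 24·C(j-1,4).
Continuing: …, 4106, 6572, 10012, 14654, …, x_{13} = 28576.
Summing j = 1..13 (13 terms) gives 89388.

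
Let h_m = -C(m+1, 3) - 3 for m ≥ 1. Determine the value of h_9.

C(10, 3) = 120, so h_9 = -123.

-123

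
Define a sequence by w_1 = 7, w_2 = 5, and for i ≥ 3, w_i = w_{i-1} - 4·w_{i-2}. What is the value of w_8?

-859

Step forward from the initial values:
w_3 = -23, w_4 = -43, w_5 = 49, w_6 = 221, w_7 = 25, w_8 = -859.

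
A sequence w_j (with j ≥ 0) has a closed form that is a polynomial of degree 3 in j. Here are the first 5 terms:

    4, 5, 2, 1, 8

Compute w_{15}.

2329

1st diffs: 1, -3, -1, 7.
2nd diffs: -4, 2, 8.
3rd diffs: 6, 6 (constant).
So w_j = j^3 - 5j^2 + 5j + 4.
Evaluating at j = 15 gives w_{15} = 2329.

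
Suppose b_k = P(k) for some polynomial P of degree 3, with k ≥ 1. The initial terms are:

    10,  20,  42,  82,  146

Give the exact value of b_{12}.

1770

1st diffs: 10, 22, 40, 64.
2nd diffs: 12, 18, 24.
3rd diffs: 6, 6 (constant).
So b_k = k^3 + 3k + 6.
Evaluating at k = 12 gives b_{12} = 1770.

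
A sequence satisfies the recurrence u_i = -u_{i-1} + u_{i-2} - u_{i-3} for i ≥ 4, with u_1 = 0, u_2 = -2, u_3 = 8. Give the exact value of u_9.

232

Compute successive terms:
u_4 = -10; u_5 = 20; u_6 = -38; u_7 = 68; u_8 = -126; u_9 = 232.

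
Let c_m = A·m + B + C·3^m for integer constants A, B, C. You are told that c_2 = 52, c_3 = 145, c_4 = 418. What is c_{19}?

The three given values yield: 2A + B + 9C = 52; 3A + B + 27C = 145; 4A + B + 81C = 418.
Subtracting the first from the second: A + 18C = 93.
Subtracting the second from the third: A + 54C = 273.
Solving: C = 5, A = 3, then B = 1.
So c_m = 3·m + 1 + 5·3^m; at m=19 this is 5811307393.

5811307393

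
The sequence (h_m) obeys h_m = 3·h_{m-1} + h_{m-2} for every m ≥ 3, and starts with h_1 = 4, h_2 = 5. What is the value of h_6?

Applying the relation repeatedly:
h_3 = 19; h_4 = 62; h_5 = 205; h_6 = 677.

677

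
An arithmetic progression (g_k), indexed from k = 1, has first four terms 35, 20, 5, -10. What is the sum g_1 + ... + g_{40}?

-10300

Common difference d = -15.
g_k = 35 + (k - 1)·(-15).
g_{40} = -550; S = 40·(35 + (-550))/2 = -10300.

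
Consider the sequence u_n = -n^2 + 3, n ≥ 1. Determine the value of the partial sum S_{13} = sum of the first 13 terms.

-780

Over n = 1..13: Σn = 91, Σn² = 819.
Total = (-1)·819 + (3)·13 = -780.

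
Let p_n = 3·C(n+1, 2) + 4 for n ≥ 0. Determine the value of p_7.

88

C(8, 2) = 28, so p_7 = 88.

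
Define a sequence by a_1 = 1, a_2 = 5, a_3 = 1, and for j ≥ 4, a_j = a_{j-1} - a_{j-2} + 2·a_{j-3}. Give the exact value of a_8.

3

Iterate the recurrence:
a_4 = -2; a_5 = 7; a_6 = 11; a_7 = 0; a_8 = 3.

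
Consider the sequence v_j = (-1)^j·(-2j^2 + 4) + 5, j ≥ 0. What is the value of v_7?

(-1)^7 = -1; -2j^2 + 4 at j=7 is -94; so v_7 = 99.

99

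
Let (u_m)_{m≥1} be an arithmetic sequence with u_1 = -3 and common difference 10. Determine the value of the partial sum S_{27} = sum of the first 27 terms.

u_m = -3 + (m - 1)·10.
u_{27} = 257; S = 27·(-3 + 257)/2 = 3429.

3429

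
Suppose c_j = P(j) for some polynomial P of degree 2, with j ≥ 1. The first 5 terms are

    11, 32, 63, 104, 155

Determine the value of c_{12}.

792

1st diffs: 21, 31, 41, 51.
2nd diffs: 10, 10, 10 (constant).
Newton forward-difference form: c_j = 11 + 21·C(j-1,1) + 10·C(j-1,2).
At j = 12: j-1 = 11, so c_{12} = 11 + 231 + 550 = 792.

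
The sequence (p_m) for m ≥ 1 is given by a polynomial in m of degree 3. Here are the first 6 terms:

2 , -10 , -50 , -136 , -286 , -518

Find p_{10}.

1st diffs: -12, -40, -86, -150, -232.
2nd diffs: -28, -46, -64, -82.
3rd diffs: -18, -18, -18 (constant).
Newton forward-difference form: p_m = 2 + (-12)·C(m-1,1) + (-28)·C(m-1,2) + (-18)·C(m-1,3).
At m = 10: m-1 = 9, so p_{10} = 2 - 108 - 1008 - 1512 = -2626.

-2626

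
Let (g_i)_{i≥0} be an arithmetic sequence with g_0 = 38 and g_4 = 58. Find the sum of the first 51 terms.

8313

Common difference d = (58 - 38) / (4 - 0) = 5.
g_i = 38 + (i - 0)·5.
g_{50} = 288; S = 51·(38 + 288)/2 = 8313.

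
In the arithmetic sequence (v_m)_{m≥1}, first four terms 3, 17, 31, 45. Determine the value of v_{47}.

647

Common difference d = 14.
v_m = 3 + (m - 1)·14.
v_{47} = 3 + 46·14 = 647.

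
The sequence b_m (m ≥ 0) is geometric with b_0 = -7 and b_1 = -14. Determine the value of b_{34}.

-120259084288

Common ratio r = 2.
b_m = (-7)·2^(m-0).
b_{34} = (-7)·2^34 = -120259084288.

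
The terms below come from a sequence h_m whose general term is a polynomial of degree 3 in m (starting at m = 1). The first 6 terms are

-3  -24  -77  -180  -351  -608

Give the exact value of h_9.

-2075

1st diffs: -21, -53, -103, -171, -257.
2nd diffs: -32, -50, -68, -86.
3rd diffs: -18, -18, -18 (constant).
Newton forward-difference form: h_m = -3 + (-21)·C(m-1,1) + (-32)·C(m-1,2) + (-18)·C(m-1,3).
At m = 9: m-1 = 8, so h_9 = -3 - 168 - 896 - 1008 = -2075.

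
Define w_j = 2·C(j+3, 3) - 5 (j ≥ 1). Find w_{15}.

C(18, 3) = 816, so w_{15} = 1627.

1627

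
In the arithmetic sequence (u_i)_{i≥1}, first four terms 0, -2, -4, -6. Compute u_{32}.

-62

Common difference d = -2.
u_i = 0 + (i - 1)·(-2).
u_{32} = 0 + 31·(-2) = -62.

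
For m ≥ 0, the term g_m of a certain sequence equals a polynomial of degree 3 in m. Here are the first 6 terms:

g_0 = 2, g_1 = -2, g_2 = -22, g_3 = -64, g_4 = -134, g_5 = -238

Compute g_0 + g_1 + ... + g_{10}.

-4818

1st diffs: -4, -20, -42, -70, -104.
2nd diffs: -16, -22, -28, -34.
3rd diffs: -6, -6, -6 (constant).
So g_m = -m^3 - 5m^2 + 2m + 2.
Continuing: …, -382, -572, -814, -1114, …, g_{10} = -1478.
Summing m = 0..10 (11 terms) gives -4818.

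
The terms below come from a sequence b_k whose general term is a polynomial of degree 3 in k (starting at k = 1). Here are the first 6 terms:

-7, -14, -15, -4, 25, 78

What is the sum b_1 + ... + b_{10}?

1st diffs: -7, -1, 11, 29, 53.
2nd diffs: 6, 12, 18, 24.
3rd diffs: 6, 6, 6 (constant).
So b_k = k^3 - 3k^2 - 5k.
Continuing: 161, 280, 441, 650.
Summing k = 1..10 (10 terms) gives 1595.

1595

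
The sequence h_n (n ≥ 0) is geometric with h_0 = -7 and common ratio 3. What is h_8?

h_n = (-7)·3^(n-0).
h_8 = (-7)·3^8 = -45927.

-45927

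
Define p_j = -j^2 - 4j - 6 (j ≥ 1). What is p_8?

p_8 = -1·8^2 - 4·8 - 6 = -102.

-102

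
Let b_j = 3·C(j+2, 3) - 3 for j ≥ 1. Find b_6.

165

C(8, 3) = 56, so b_6 = 165.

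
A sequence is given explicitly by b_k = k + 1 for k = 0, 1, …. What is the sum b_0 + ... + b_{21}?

Over k = 0..21: Σk = 231.
Total = (1)·231 + (1)·22 = 253.

253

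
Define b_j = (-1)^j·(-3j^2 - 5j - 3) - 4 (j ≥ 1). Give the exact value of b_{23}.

(-1)^23 = -1; -3j^2 - 5j - 3 at j=23 is -1705; so b_{23} = 1701.

1701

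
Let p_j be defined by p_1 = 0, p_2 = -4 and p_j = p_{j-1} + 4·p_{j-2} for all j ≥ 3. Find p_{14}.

Step forward from the initial values:
p_3 = -4  p_4 = -20  p_5 = -36  …  p_{11} = -11716  p_{12} = -30356  p_{13} = -77220  p_{14} = -198644.

-198644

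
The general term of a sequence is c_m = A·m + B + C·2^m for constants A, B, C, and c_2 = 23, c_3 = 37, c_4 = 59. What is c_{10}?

Write the equations: 2A + B + 4C = 23; 3A + B + 8C = 37; 4A + B + 16C = 59.
Subtracting the first from the second: A + 4C = 14.
Subtracting the second from the third: A + 8C = 22.
Solving: C = 2, A = 6, then B = 3.
So c_m = 6·m + 3 + 2·2^m; at m=10 this is 2111.

2111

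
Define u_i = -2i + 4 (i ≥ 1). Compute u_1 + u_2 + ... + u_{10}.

Over i = 1..10: Σi = 55.
Total = (-2)·55 + (4)·10 = -70.

-70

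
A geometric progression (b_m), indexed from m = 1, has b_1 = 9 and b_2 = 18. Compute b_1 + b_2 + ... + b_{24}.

Common ratio r = 2.
b_m = 9·2^(m-1).
S = 9·(2^24 - 1)/(2 - 1) = 9·(16777216 - 1)/(1) = 150994935.

150994935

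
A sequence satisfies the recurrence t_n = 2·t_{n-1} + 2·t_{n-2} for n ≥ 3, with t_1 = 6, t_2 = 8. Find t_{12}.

Step forward from the initial values:
t_3 = 28; t_4 = 72; t_5 = 200; t_6 = 544; t_7 = 1488; t_8 = 4064; t_9 = 11104; t_{10} = 30336; t_{11} = 82880; t_{12} = 226432.

226432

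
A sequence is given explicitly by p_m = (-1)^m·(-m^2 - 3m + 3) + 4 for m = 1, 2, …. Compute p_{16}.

-297

(-1)^16 = 1; -m^2 - 3m + 3 at m=16 is -301; so p_{16} = -297.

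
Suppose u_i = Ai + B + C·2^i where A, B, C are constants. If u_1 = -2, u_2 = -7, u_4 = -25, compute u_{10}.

The three given values yield: A + B + 2C = -2; 2A + B + 4C = -7; 4A + B + 16C = -25.
Subtracting the first from the second: A + 2C = -5.
Subtracting the second from the third: 2A + 12C = -18.
Solving: C = -1, A = -3, then B = 3.
So u_i = -3·i + 3 + (-1)·2^i; at i=10 this is -1051.

-1051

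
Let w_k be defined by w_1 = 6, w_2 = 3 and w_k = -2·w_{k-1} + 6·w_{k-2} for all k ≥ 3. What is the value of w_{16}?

-347102592

Applying the relation repeatedly:
w_3 = 30, w_4 = -42, w_5 = 264, …, w_{13} = 7165056, w_{14} = -26112192, w_{15} = 95214720, w_{16} = -347102592.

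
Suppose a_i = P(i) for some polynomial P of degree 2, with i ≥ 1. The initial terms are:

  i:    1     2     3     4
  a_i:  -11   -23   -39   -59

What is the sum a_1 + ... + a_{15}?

-3245

1st diffs: -12, -16, -20.
2nd diffs: -4, -4 (constant).
Newton forward-difference form: a_i = -11 + (-12)·C(i-1,1) + (-4)·C(i-1,2).
Continuing: …, -83, -111, -143, -179, …, a_{15} = -543.
Summing i = 1..15 (15 terms) gives -3245.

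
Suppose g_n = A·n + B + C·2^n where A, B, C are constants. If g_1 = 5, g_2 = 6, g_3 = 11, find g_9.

Plug in n = 1, 2, 3: A + B + 2C = 5; 2A + B + 4C = 6; 3A + B + 8C = 11.
Subtracting the first from the second: A + 2C = 1.
Subtracting the second from the third: A + 4C = 5.
Solving: C = 2, A = -3, then B = 4.
Hence g_9 = -3·9 + 4 + 2·512 = 1001.

1001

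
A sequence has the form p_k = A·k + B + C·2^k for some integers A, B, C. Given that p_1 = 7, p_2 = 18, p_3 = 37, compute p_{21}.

8388667

Plug in k = 1, 2, 3: A + B + 2C = 7; 2A + B + 4C = 18; 3A + B + 8C = 37.
Subtracting the first from the second: A + 2C = 11.
Subtracting the second from the third: A + 4C = 19.
Solving: C = 4, A = 3, then B = -4.
Hence p_{21} = 3·21 + (-4) + 4·2097152 = 8388667.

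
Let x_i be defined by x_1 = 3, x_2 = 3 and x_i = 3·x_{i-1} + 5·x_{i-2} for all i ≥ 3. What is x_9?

Compute successive terms:
x_3 = 24; x_4 = 87; x_5 = 381; x_6 = 1578; x_7 = 6639; x_8 = 27807; x_9 = 116616.

116616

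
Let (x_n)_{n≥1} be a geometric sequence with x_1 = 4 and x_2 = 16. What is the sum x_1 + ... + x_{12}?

Common ratio r = 4.
x_n = 4·4^(n-1).
S = 4·(4^12 - 1)/(4 - 1) = 4·(16777216 - 1)/(3) = 22369620.

22369620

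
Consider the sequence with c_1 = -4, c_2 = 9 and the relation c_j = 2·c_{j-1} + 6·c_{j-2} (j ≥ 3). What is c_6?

348

Iterate the recurrence:
c_3 = -6, c_4 = 42, c_5 = 48, c_6 = 348.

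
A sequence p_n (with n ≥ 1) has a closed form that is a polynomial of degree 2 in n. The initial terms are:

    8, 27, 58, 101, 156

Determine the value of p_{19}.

2186

1st diffs: 19, 31, 43, 55.
2nd diffs: 12, 12, 12 (constant).
So p_n = 6n^2 + n + 1.
Evaluating at n = 19 gives p_{19} = 2186.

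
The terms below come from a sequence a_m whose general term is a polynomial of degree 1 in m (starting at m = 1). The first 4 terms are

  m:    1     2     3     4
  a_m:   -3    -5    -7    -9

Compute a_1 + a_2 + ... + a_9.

-99

1st diffs: -2, -2, -2 (constant).
So a_m = -2m - 1.
Continuing: …, -11, -13, -15, -17, …, a_9 = -19.
Summing m = 1..9 (9 terms) gives -99.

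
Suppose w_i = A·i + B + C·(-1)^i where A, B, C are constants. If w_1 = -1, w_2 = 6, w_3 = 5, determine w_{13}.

35

Plug in i = 1, 2, 3: A + B - C = -1; 2A + B + C = 6; 3A + B - C = 5.
Subtracting the first from the second: A + 2C = 7.
Subtracting the second from the third: A - 2C = -1.
Solving: C = 2, A = 3, then B = -2.
Hence w_{13} = 3·13 + (-2) + 2·(-1) = 35.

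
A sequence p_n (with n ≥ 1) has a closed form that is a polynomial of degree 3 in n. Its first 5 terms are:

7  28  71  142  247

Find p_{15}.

1st diffs: 21, 43, 71, 105.
2nd diffs: 22, 28, 34.
3rd diffs: 6, 6 (constant).
So p_n = n^3 + 5n^2 - n + 2.
Evaluating at n = 15 gives p_{15} = 4487.

4487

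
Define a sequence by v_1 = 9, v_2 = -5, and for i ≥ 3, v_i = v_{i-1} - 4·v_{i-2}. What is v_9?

127

Iterate the recurrence:
v_3 = -41;  v_4 = -21;  v_5 = 143;  v_6 = 227;  v_7 = -345;  v_8 = -1253;  v_9 = 127.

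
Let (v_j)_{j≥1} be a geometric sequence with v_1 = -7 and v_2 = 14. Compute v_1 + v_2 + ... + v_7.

-301

Common ratio r = -2.
v_j = (-7)·(-2)^(j-1).
S = (-7)·((-2)^7 - 1)/(-2 - 1) = (-7)·(-128 - 1)/(-3) = -301.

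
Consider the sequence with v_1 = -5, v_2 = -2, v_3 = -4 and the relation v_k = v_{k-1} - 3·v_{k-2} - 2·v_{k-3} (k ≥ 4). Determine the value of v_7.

Step forward from the initial values:
v_4 = 12  v_5 = 28  v_6 = 0  v_7 = -108.

-108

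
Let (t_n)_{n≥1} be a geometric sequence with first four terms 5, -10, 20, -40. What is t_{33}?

Common ratio r = -2.
t_n = 5·(-2)^(n-1).
t_{33} = 5·(-2)^32 = 21474836480.

21474836480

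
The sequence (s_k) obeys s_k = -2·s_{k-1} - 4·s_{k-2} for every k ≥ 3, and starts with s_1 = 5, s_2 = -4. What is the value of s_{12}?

-6144

Compute successive terms:
s_3 = -12, s_4 = 40, s_5 = -32, s_6 = -96, s_7 = 320, s_8 = -256, s_9 = -768, s_{10} = 2560, s_{11} = -2048, s_{12} = -6144.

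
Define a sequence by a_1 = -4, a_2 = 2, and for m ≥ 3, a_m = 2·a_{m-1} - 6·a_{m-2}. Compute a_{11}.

-33344

Iterate the recurrence:
a_3 = 28; a_4 = 44; a_5 = -80; a_6 = -424; a_7 = -368; a_8 = 1808; a_9 = 5824; a_{10} = 800; a_{11} = -33344.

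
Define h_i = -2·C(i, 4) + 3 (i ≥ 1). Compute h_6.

C(6, 4) = 15, so h_6 = -27.

-27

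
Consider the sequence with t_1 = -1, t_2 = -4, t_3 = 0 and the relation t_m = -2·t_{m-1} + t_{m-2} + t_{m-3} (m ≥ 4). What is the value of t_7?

35

Step forward from the initial values:
t_4 = -5, t_5 = 6, t_6 = -17, t_7 = 35.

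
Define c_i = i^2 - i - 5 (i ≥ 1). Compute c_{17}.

267

c_{17} = 1·17^2 - 1·17 - 5 = 267.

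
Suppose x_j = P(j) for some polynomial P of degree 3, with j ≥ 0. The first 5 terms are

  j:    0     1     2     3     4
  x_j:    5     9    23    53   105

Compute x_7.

453

1st diffs: 4, 14, 30, 52.
2nd diffs: 10, 16, 22.
3rd diffs: 6, 6 (constant).
Newton forward-difference form: x_j = 5 + 4·C(j,1) + 10·C(j,2) + 6·C(j,3).
At j = 7: j = 7, so x_7 = 5 + 28 + 210 + 210 = 453.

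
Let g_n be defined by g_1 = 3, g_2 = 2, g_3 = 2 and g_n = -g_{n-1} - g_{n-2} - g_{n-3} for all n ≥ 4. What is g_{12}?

Step forward from the initial values:
g_4 = -7;  g_5 = 3;  g_6 = 2;  g_7 = 2;  g_8 = -7;  g_9 = 3;  g_{10} = 2;  g_{11} = 2;  g_{12} = -7.

-7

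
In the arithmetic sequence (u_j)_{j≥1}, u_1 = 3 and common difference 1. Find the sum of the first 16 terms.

168

u_j = 3 + (j - 1)·1.
u_{16} = 18; S = 16·(3 + 18)/2 = 168.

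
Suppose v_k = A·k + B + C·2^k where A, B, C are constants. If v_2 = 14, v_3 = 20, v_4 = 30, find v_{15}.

32804

Write the equations: 2A + B + 4C = 14; 3A + B + 8C = 20; 4A + B + 16C = 30.
Subtracting the first from the second: A + 4C = 6.
Subtracting the second from the third: A + 8C = 10.
Solving: C = 1, A = 2, then B = 6.
Therefore v_{15} = 30 + 6 + 1·32768 = 32804.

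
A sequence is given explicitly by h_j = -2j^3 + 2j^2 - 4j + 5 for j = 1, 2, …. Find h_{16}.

h_{16} = -2·16^3 + 2·16^2 - 4·16 + 5 = -7739.

-7739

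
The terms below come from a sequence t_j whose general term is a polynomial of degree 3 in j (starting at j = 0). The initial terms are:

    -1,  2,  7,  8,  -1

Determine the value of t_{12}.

1st diffs: 3, 5, 1, -9.
2nd diffs: 2, -4, -10.
3rd diffs: -6, -6 (constant).
Newton forward-difference form: t_j = -1 + 3·C(j,1) + 2·C(j,2) + (-6)·C(j,3).
At j = 12: j = 12, so t_{12} = -1 + 36 + 132 - 1320 = -1153.

-1153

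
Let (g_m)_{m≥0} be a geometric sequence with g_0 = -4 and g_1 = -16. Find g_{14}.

Common ratio r = 4.
g_m = (-4)·4^(m-0).
g_{14} = (-4)·4^14 = -1073741824.

-1073741824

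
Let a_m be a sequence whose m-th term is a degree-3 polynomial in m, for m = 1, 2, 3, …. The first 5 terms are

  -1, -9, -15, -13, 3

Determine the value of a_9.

327

1st diffs: -8, -6, 2, 16.
2nd diffs: 2, 8, 14.
3rd diffs: 6, 6 (constant).
Newton forward-difference form: a_m = -1 + (-8)·C(m-1,1) + 2·C(m-1,2) + 6·C(m-1,3).
At m = 9: m-1 = 8, so a_9 = -1 - 64 + 56 + 336 = 327.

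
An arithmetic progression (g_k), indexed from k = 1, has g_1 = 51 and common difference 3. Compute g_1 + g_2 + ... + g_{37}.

3885

g_k = 51 + (k - 1)·3.
g_{37} = 159; S = 37·(51 + 159)/2 = 3885.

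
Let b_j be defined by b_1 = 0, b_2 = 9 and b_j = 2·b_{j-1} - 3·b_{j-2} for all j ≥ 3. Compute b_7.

-90

b_3 = 18  b_4 = 9  b_5 = -36  b_6 = -99  b_7 = -90.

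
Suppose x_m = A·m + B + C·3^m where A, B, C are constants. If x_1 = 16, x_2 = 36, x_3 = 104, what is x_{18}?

1549681892

At m = 1, 2, 3: A + B + 3C = 16; 2A + B + 9C = 36; 3A + B + 27C = 104.
Subtracting the first from the second: A + 6C = 20.
Subtracting the second from the third: A + 18C = 68.
Solving: C = 4, A = -4, then B = 8.
Hence x_{18} = -4·18 + 8 + 4·387420489 = 1549681892.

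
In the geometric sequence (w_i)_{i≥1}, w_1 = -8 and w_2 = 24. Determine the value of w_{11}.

-472392

Common ratio r = -3.
w_i = (-8)·(-3)^(i-1).
w_{11} = (-8)·(-3)^10 = -472392.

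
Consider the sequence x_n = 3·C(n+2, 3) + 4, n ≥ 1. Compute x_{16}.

2452

C(18, 3) = 816, so x_{16} = 2452.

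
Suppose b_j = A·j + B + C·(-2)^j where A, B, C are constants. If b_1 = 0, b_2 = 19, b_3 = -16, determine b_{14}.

The three given values yield: A + B - 2C = 0; 2A + B + 4C = 19; 3A + B - 8C = -16.
Subtracting the first from the second: A + 6C = 19.
Subtracting the second from the third: A - 12C = -35.
Solving: C = 3, A = 1, then B = 5.
So b_j = 1·j + 5 + 3·(-2)^j; at j=14 this is 49171.

49171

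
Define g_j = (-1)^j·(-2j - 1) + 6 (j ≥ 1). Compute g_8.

(-1)^8 = 1; -2j - 1 at j=8 is -17; so g_8 = -11.

-11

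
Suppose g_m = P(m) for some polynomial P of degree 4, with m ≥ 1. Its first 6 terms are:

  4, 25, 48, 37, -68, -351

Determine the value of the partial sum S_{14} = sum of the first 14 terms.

-81389

1st diffs: 21, 23, -11, -105, -283.
2nd diffs: 2, -34, -94, -178.
3rd diffs: -36, -60, -84.
4th diffs: -24, -24 (constant).
So g_m = -m^4 + 4m^3 + 2m^2 + 2m - 3.
Continuing: …, -920, -1907, -3468, -5783, …, g_{14} = -27023.
Summing m = 1..14 (14 terms) gives -81389.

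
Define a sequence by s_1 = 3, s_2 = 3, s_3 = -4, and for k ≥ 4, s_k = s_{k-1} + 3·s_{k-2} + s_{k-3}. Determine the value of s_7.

Step forward from the initial values:
s_4 = 8; s_5 = -1; s_6 = 19; s_7 = 24.

24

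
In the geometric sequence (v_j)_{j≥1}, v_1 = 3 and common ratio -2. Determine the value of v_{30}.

-1610612736

v_j = 3·(-2)^(j-1).
v_{30} = 3·(-2)^29 = -1610612736.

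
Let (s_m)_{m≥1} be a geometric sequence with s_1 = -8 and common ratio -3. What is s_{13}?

s_m = (-8)·(-3)^(m-1).
s_{13} = (-8)·(-3)^12 = -4251528.

-4251528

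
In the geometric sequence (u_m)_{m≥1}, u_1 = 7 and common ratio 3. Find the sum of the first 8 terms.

u_m = 7·3^(m-1).
S = 7·(3^8 - 1)/(3 - 1) = 7·(6561 - 1)/(2) = 22960.

22960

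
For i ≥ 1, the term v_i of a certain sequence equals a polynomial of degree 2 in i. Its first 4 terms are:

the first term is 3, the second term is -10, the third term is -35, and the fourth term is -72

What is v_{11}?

1st diffs: -13, -25, -37.
2nd diffs: -12, -12 (constant).
Newton forward-difference form: v_i = 3 + (-13)·C(i-1,1) + (-12)·C(i-1,2).
At i = 11: i-1 = 10, so v_{11} = 3 - 130 - 540 = -667.

-667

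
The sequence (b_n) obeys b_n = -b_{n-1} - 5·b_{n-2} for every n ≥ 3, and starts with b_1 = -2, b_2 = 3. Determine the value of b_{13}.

Applying the relation repeatedly:
b_3 = 7; b_4 = -22; b_5 = -13; …; b_{10} = 1938; b_{11} = -6173; b_{12} = -3517; b_{13} = 34382.

34382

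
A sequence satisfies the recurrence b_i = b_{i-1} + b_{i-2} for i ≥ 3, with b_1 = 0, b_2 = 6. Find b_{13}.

864

Step forward from the initial values:
b_3 = 6;  b_4 = 12;  b_5 = 18;  …;  b_{10} = 204;  b_{11} = 330;  b_{12} = 534;  b_{13} = 864.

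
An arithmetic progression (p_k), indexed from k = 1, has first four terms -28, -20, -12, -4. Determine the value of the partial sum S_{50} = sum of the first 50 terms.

Common difference d = 8.
p_k = -28 + (k - 1)·8.
p_{50} = 364; S = 50·(-28 + 364)/2 = 8400.

8400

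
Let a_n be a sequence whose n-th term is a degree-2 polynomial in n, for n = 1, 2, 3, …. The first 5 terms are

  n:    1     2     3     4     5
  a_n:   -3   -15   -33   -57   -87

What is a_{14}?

-627

1st diffs: -12, -18, -24, -30.
2nd diffs: -6, -6, -6 (constant).
So a_n = -3n^2 - 3n + 3.
Evaluating at n = 14 gives a_{14} = -627.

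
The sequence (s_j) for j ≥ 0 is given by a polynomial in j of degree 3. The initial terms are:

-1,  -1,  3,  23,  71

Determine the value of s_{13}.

1st diffs: 0, 4, 20, 48.
2nd diffs: 4, 16, 28.
3rd diffs: 12, 12 (constant).
Newton forward-difference form: s_j = -1 + 4·C(j,2) + 12·C(j,3).
At j = 13: j = 13, so s_{13} = -1 + 312 + 3432 = 3743.

3743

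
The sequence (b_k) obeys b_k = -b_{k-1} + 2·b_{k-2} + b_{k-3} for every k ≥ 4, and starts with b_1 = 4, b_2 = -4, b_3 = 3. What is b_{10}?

-197

Iterate the recurrence:
b_4 = -7  b_5 = 9  b_6 = -20  b_7 = 31  b_8 = -62  b_9 = 104  b_{10} = -197.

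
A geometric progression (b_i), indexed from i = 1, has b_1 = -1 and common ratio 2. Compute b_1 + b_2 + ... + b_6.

-63

b_i = (-1)·2^(i-1).
S = (-1)·(2^6 - 1)/(2 - 1) = (-1)·(64 - 1)/(1) = -63.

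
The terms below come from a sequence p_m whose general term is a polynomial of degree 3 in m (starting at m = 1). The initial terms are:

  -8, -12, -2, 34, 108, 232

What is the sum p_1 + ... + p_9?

2472

1st diffs: -4, 10, 36, 74, 124.
2nd diffs: 14, 26, 38, 50.
3rd diffs: 12, 12, 12 (constant).
Newton forward-difference form: p_m = -8 + (-4)·C(m-1,1) + 14·C(m-1,2) + 12·C(m-1,3).
Continuing: 418, 678, 1024.
Summing m = 1..9 (9 terms) gives 2472.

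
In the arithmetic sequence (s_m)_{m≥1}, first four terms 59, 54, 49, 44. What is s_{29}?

-81

Common difference d = -5.
s_m = 59 + (m - 1)·(-5).
s_{29} = 59 + 28·(-5) = -81.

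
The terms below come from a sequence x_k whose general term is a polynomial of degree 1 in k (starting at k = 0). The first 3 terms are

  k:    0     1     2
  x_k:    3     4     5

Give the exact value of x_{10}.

13

1st diffs: 1, 1 (constant).
So x_k = k + 3.
Evaluating at k = 10 gives x_{10} = 13.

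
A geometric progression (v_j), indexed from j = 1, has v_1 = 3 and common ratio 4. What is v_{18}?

51539607552

v_j = 3·4^(j-1).
v_{18} = 3·4^17 = 51539607552.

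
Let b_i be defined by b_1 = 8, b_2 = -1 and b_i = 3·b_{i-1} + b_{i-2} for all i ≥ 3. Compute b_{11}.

60923

Compute successive terms:
b_3 = 5; b_4 = 14; b_5 = 47; b_6 = 155; b_7 = 512; b_8 = 1691; b_9 = 5585; b_{10} = 18446; b_{11} = 60923.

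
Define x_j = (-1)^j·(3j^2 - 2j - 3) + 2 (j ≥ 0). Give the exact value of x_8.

175

(-1)^8 = 1; 3j^2 - 2j - 3 at j=8 is 173; so x_8 = 175.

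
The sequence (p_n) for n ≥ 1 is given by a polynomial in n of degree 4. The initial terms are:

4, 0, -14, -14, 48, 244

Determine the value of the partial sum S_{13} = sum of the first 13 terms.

44928

1st diffs: -4, -14, 0, 62, 196.
2nd diffs: -10, 14, 62, 134.
3rd diffs: 24, 48, 72.
4th diffs: 24, 24 (constant).
Newton forward-difference form: p_n = 4 + (-4)·C(n-1,1) + (-10)·C(n-1,2) + 24·C(n-1,3) + 24·C(n-1,4).
Continuing: …, 670, 1446, 2716, 4648, …, p_{13} = 16456.
Summing n = 1..13 (13 terms) gives 44928.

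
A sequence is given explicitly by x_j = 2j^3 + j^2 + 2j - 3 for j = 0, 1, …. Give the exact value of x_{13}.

4586

x_{13} = 2·13^3 + 1·13^2 + 2·13 - 3 = 4586.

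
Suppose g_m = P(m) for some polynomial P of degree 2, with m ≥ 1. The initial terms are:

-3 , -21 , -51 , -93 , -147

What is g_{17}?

-1731

1st diffs: -18, -30, -42, -54.
2nd diffs: -12, -12, -12 (constant).
Newton forward-difference form: g_m = -3 + (-18)·C(m-1,1) + (-12)·C(m-1,2).
At m = 17: m-1 = 16, so g_{17} = -3 - 288 - 1440 = -1731.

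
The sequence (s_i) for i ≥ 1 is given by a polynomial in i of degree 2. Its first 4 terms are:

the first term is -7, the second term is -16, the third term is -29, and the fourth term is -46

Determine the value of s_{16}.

1st diffs: -9, -13, -17.
2nd diffs: -4, -4 (constant).
Newton forward-difference form: s_i = -7 + (-9)·C(i-1,1) + (-4)·C(i-1,2).
At i = 16: i-1 = 15, so s_{16} = -7 - 135 - 420 = -562.

-562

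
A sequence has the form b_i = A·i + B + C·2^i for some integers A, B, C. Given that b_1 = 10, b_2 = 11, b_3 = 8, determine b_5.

Plug in i = 1, 2, 3: A + B + 2C = 10; 2A + B + 4C = 11; 3A + B + 8C = 8.
Subtracting the first from the second: A + 2C = 1.
Subtracting the second from the third: A + 4C = -3.
Solving: C = -2, A = 5, then B = 9.
Hence b_5 = 5·5 + 9 + (-2)·32 = -30.

-30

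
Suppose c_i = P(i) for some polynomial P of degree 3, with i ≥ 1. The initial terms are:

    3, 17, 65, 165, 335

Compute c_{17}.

14387

1st diffs: 14, 48, 100, 170.
2nd diffs: 34, 52, 70.
3rd diffs: 18, 18 (constant).
Newton forward-difference form: c_i = 3 + 14·C(i-1,1) + 34·C(i-1,2) + 18·C(i-1,3).
At i = 17: i-1 = 16, so c_{17} = 3 + 224 + 4080 + 10080 = 14387.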